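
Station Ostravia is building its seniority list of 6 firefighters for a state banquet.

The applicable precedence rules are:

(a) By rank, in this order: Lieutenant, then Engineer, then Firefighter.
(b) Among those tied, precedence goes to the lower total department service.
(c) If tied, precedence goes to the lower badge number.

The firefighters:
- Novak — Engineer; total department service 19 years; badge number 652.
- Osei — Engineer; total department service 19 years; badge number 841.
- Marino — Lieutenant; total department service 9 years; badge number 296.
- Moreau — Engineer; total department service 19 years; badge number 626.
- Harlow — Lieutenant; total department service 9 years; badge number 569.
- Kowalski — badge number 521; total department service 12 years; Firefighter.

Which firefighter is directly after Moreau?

By rank: Marino and Harlow (Lieutenant); then Moreau, Novak and Osei (Engineer); then Kowalski (Firefighter).
Marino and Harlow both have total department service 9 years, so the next rule applies.
Among Marino and Harlow, by badge number (lower first): Marino (296) before Harlow (569).
Moreau, Novak and Osei all have total department service 19 years, so the next rule applies.
Among Moreau, Novak and Osei, by badge number (lower first): Moreau (626) before Novak (652) before Osei (841).
Order: Marino, Harlow, Moreau, Novak, Osei, Kowalski.

Novak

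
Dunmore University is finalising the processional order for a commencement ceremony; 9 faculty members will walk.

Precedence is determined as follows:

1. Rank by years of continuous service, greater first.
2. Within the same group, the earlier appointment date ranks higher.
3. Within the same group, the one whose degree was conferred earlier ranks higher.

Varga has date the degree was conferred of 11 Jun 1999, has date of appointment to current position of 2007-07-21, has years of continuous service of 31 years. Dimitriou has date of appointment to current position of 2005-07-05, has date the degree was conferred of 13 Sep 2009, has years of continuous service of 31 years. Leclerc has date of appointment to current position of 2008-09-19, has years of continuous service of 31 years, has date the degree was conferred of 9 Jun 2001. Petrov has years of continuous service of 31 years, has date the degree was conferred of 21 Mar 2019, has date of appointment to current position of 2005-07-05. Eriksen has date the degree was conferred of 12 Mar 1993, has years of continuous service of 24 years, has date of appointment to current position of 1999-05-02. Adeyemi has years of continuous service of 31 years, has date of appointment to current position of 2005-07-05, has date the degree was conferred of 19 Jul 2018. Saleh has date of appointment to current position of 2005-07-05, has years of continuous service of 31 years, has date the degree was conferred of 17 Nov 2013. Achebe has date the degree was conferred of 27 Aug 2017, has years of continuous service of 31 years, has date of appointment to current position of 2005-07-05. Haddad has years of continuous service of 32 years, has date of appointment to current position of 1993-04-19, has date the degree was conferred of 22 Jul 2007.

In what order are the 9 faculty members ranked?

By years of continuous service (higher first): Haddad (32 years); then Dimitriou, Saleh, Achebe, Adeyemi, Petrov, Varga and Leclerc (each 31 years); then Eriksen (24 years).
Among Dimitriou, Saleh, Achebe, Adeyemi, Petrov, Varga and Leclerc, by date of appointment to current position (earlier first): Dimitriou, Saleh, Achebe, Adeyemi and Petrov (2005-07-05) before Varga (2007-07-21) before Leclerc (2008-09-19).
Among Dimitriou, Saleh, Achebe, Adeyemi and Petrov, by date the degree was conferred (earlier first): Dimitriou (13 Sep 2009) before Saleh (17 Nov 2013) before Achebe (27 Aug 2017) before Adeyemi (19 Jul 2018) before Petrov (21 Mar 2019).
Full order: Haddad, Dimitriou, Saleh, Achebe, Adeyemi, Petrov, Varga, Leclerc, Eriksen.

Haddad, Dimitriou, Saleh, Achebe, Adeyemi, Petrov, Varga, Leclerc, Eriksen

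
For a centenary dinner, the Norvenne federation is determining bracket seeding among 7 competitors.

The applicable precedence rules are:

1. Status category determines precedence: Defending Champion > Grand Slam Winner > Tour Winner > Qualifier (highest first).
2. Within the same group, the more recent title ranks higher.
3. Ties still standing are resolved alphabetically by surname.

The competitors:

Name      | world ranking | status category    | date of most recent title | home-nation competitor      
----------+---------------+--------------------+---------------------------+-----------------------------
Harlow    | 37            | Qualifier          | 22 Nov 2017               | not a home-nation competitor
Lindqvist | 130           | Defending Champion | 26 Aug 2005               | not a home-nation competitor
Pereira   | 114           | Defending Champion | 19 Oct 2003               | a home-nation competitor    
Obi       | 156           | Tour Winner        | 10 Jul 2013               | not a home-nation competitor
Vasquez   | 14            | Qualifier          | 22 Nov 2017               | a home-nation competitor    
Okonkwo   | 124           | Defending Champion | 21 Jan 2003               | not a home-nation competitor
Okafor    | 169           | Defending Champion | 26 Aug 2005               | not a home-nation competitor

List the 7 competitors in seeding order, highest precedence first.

Lindqvist, Okafor, Pereira, Okonkwo, Obi, Harlow, Vasquez

By status category: Lindqvist, Okafor, Pereira and Okonkwo (Defending Champion); then Obi (Tour Winner); then Harlow and Vasquez (Qualifier).
Among Lindqvist, Okafor, Pereira and Okonkwo, by date of most recent title (later first): Lindqvist and Okafor (26 Aug 2005) before Pereira (19 Oct 2003) before Okonkwo (21 Jan 2003).
Among Lindqvist and Okafor, alphabetically by surname: Lindqvist before Okafor.
Harlow and Vasquez both have date of most recent title 22 Nov 2017, so the next rule applies.
Among Harlow and Vasquez, alphabetically by surname: Harlow before Vasquez.
Full order: Lindqvist, Okafor, Pereira, Okonkwo, Obi, Harlow, Vasquez.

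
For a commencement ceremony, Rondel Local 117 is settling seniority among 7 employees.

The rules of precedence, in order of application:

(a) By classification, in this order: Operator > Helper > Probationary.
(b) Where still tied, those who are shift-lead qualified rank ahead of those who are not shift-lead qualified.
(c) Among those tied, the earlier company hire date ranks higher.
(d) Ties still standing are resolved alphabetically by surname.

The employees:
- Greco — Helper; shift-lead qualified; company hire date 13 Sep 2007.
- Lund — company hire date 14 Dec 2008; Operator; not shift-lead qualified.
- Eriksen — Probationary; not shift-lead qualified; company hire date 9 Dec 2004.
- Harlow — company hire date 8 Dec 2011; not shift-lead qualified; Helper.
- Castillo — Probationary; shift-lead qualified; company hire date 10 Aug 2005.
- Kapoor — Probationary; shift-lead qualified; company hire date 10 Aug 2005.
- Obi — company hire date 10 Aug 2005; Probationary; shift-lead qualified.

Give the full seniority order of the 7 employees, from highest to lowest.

By classification: Lund (Operator); then Greco and Harlow (Helper); then Castillo, Kapoor, Obi and Eriksen (Probationary).
Among Greco and Harlow, shift-lead qualified before not shift-lead qualified: Greco (shift-lead qualified) before Harlow (not shift-lead qualified).
Among Castillo, Kapoor, Obi and Eriksen, shift-lead qualified before not shift-lead qualified: Castillo, Kapoor and Obi (shift-lead qualified) before Eriksen (not shift-lead qualified).
Castillo, Kapoor and Obi all have company hire date 10 Aug 2005, so the next rule applies.
Among Castillo, Kapoor and Obi, alphabetically by surname: Castillo before Kapoor before Obi.
Full order: Lund, Greco, Harlow, Castillo, Kapoor, Obi, Eriksen.

Lund, Greco, Harlow, Castillo, Kapoor, Obi, Eriksen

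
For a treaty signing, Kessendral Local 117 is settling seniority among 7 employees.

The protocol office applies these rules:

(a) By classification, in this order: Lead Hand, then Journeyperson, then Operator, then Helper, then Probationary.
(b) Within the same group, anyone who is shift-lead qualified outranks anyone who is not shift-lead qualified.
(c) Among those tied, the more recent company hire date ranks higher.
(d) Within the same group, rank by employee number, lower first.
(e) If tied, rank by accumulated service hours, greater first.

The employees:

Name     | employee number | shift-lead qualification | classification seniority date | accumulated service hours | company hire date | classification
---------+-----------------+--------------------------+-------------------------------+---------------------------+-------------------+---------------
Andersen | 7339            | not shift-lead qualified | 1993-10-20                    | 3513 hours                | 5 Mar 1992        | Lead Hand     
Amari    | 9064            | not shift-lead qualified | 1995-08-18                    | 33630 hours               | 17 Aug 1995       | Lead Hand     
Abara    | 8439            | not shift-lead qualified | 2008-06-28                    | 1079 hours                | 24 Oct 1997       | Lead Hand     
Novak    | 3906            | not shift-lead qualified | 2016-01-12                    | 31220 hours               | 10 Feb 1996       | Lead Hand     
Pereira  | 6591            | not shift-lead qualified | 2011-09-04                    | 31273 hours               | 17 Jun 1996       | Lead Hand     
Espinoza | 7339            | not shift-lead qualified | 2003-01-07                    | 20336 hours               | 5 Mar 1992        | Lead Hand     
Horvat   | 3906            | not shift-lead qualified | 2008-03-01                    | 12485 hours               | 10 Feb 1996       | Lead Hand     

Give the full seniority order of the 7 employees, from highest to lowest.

By classification: Abara, Pereira, Novak, Horvat, Amari, Espinoza and Andersen (Lead Hand).
Abara, Pereira, Novak, Horvat, Amari, Espinoza and Andersen are each not shift-lead qualified, so the next rule applies.
Among Abara, Pereira, Novak, Horvat, Amari, Espinoza and Andersen, by company hire date (later first): Abara (24 Oct 1997) before Pereira (17 Jun 1996) before Novak and Horvat (10 Feb 1996) before Amari (17 Aug 1995) before Espinoza and Andersen (5 Mar 1992).
Novak and Horvat both have employee number 3906, so the next rule applies.
Among Novak and Horvat, by accumulated service hours (higher first): Novak (31220 hours) before Horvat (12485 hours).
Espinoza and Andersen both have employee number 7339, so the next rule applies.
Among Espinoza and Andersen, by accumulated service hours (higher first): Espinoza (20336 hours) before Andersen (3513 hours).
Full order: Abara, Pereira, Novak, Horvat, Amari, Espinoza, Andersen.

Abara, Pereira, Novak, Horvat, Amari, Espinoza, Andersen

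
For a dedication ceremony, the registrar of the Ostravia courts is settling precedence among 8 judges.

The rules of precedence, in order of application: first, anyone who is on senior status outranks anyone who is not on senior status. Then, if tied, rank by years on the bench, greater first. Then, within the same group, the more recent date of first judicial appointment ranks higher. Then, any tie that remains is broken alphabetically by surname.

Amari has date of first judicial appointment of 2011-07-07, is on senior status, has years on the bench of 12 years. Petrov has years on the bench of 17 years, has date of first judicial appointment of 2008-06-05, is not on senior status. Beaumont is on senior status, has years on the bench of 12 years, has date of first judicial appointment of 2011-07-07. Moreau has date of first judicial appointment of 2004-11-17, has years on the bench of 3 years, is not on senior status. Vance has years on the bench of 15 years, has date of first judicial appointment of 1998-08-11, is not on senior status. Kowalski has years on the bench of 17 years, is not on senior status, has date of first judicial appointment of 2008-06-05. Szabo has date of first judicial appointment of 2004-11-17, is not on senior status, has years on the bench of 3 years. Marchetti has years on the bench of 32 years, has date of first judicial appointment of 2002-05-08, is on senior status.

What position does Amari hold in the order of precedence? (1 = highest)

2

By the first rule: Marchetti, Amari and Beaumont (each on senior status); then Kowalski, Petrov, Vance, Moreau and Szabo (each not on senior status).
Among Marchetti, Amari and Beaumont, by years on the bench (higher first): Marchetti (32 years) before Amari and Beaumont (12 years).
Amari and Beaumont both have date of first judicial appointment 2011-07-07, so the next rule applies.
Among Amari and Beaumont, alphabetically by surname: Amari before Beaumont.
Among Kowalski, Petrov, Vance, Moreau and Szabo, by years on the bench (higher first): Kowalski and Petrov (17 years) before Vance (15 years) before Moreau and Szabo (3 years).
Kowalski and Petrov both have date of first judicial appointment 2008-06-05, so the next rule applies.
Among Kowalski and Petrov, alphabetically by surname: Kowalski before Petrov.
Moreau and Szabo both have date of first judicial appointment 2004-11-17, so the next rule applies.
Among Moreau and Szabo, alphabetically by surname: Moreau before Szabo.
Order: Marchetti, Amari, Beaumont, Kowalski, Petrov, Vance, Moreau, Szabo. So position 2.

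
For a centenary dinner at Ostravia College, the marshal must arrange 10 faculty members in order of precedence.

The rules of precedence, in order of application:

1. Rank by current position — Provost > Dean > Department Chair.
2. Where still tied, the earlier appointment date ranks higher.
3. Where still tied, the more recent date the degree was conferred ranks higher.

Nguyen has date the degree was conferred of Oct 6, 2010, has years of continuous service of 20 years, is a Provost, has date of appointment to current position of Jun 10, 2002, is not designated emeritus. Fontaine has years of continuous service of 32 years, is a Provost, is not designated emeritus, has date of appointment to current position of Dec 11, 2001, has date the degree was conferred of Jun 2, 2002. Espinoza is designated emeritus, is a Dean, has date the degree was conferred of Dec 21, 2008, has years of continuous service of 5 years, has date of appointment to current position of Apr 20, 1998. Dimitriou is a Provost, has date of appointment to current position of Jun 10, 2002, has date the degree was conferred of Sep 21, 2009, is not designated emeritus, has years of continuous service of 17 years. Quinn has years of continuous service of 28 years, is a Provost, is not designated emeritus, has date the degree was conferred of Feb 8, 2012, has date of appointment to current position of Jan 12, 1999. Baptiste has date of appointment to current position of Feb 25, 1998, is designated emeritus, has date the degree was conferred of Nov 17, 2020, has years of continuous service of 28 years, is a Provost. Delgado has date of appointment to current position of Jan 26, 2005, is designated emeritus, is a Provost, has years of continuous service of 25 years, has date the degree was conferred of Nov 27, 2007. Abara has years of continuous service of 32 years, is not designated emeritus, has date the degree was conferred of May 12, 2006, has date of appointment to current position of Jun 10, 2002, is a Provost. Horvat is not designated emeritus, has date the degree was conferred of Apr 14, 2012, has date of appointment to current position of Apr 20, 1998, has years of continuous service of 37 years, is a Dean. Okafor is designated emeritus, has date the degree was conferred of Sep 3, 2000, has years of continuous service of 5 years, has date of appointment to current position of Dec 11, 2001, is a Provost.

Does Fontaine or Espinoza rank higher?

By current position: Baptiste, Quinn, Fontaine, Okafor, Nguyen, Dimitriou, Abara and Delgado (Provost); then Horvat and Espinoza (Dean).
Among Baptiste, Quinn, Fontaine, Okafor, Nguyen, Dimitriou, Abara and Delgado, by date of appointment to current position (earlier first): Baptiste (Feb 25, 1998) before Quinn (Jan 12, 1999) before Fontaine and Okafor (Dec 11, 2001) before Nguyen, Dimitriou and Abara (Jun 10, 2002) before Delgado (Jan 26, 2005).
Among Fontaine and Okafor, by date the degree was conferred (later first): Fontaine (Jun 2, 2002) before Okafor (Sep 3, 2000).
Among Nguyen, Dimitriou and Abara, by date the degree was conferred (later first): Nguyen (Oct 6, 2010) before Dimitriou (Sep 21, 2009) before Abara (May 12, 2006).
Horvat and Espinoza both have date of appointment to current position Apr 20, 1998, so the next rule applies.
Among Horvat and Espinoza, by date the degree was conferred (later first): Horvat (Apr 14, 2012) before Espinoza (Dec 21, 2008).
So Fontaine takes precedence.

Fontaine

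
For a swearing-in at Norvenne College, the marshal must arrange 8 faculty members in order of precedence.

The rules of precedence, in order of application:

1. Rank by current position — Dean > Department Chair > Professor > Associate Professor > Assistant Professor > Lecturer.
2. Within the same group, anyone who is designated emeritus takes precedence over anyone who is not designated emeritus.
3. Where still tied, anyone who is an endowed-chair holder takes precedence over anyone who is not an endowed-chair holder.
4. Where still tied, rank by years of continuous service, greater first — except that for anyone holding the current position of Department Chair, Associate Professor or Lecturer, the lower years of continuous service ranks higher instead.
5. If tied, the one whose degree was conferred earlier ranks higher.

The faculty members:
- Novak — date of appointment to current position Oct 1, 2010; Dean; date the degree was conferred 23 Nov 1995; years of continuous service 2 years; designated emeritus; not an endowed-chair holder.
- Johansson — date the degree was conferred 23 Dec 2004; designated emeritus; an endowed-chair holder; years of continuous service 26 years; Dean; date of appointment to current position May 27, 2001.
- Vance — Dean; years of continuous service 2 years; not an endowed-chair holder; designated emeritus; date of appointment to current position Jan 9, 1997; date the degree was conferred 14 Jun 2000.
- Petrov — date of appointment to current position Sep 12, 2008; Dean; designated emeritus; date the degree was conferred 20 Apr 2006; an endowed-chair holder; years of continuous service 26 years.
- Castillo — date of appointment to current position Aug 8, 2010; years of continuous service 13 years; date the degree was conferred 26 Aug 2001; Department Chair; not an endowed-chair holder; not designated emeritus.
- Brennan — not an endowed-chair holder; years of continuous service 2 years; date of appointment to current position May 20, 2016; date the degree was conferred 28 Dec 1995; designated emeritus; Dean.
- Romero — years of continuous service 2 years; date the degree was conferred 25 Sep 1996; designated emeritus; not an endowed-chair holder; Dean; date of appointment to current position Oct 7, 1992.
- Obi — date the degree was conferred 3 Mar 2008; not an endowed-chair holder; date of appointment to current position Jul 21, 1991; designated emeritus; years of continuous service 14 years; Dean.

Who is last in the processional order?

Castillo

By current position: Johansson, Petrov, Obi, Novak, Brennan, Romero and Vance (Dean); then Castillo (Department Chair).
Johansson, Petrov, Obi, Novak, Brennan, Romero and Vance are each designated emeritus, so the next rule applies.
Among Johansson, Petrov, Obi, Novak, Brennan, Romero and Vance, an endowed-chair holder before not an endowed-chair holder: Johansson and Petrov (an endowed-chair holder) before Obi, Novak, Brennan, Romero and Vance (not an endowed-chair holder).
Johansson and Petrov both have years of continuous service 26 years, so the next rule applies.
Among Johansson and Petrov, by date the degree was conferred (earlier first): Johansson (23 Dec 2004) before Petrov (20 Apr 2006).
Among Obi, Novak, Brennan, Romero and Vance, by years of continuous service (higher first): Obi (14 years) before Novak, Brennan, Romero and Vance (2 years).
Among Novak, Brennan, Romero and Vance, by date the degree was conferred (earlier first): Novak (23 Nov 1995) before Brennan (28 Dec 1995) before Romero (25 Sep 1996) before Vance (14 Jun 2000).
Order: Johansson, Petrov, Obi, Novak, Brennan, Romero, Vance, Castillo.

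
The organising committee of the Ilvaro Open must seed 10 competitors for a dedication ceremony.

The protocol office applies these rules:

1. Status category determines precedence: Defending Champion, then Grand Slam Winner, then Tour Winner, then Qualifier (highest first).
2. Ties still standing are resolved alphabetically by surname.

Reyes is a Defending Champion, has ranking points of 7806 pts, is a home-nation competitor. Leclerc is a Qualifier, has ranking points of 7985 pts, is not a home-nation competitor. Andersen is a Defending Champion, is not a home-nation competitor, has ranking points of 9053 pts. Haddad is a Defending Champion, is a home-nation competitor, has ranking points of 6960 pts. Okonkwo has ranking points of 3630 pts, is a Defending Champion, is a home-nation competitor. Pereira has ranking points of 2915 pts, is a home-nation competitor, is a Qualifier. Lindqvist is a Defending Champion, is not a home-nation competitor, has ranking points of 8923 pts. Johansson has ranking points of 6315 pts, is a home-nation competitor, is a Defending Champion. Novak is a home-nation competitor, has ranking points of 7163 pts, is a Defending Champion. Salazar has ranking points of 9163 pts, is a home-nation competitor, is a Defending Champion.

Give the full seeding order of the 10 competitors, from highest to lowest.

By status category: Andersen, Haddad, Johansson, Lindqvist, Novak, Okonkwo, Reyes and Salazar (Defending Champion); then Leclerc and Pereira (Qualifier).
Among Andersen, Haddad, Johansson, Lindqvist, Novak, Okonkwo, Reyes and Salazar, alphabetically by surname: Andersen before Haddad before Johansson before Lindqvist before Novak before Okonkwo before Reyes before Salazar.
Among Leclerc and Pereira, alphabetically by surname: Leclerc before Pereira.
Full order: Andersen, Haddad, Johansson, Lindqvist, Novak, Okonkwo, Reyes, Salazar, Leclerc, Pereira.

Andersen, Haddad, Johansson, Lindqvist, Novak, Okonkwo, Reyes, Salazar, Leclerc, Pereira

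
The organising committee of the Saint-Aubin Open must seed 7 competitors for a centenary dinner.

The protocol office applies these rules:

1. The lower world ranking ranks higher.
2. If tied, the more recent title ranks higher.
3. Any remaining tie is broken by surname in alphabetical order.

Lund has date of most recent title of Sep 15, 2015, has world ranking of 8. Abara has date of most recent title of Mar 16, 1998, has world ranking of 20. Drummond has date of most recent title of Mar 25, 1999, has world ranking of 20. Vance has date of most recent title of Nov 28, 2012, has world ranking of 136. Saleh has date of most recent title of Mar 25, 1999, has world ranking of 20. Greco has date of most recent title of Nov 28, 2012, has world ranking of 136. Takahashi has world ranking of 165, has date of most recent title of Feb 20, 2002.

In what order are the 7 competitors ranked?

Lund, Drummond, Saleh, Abara, Greco, Vance, Takahashi

By world ranking (lower first): Lund (8); then Drummond, Saleh and Abara (each 20); then Greco and Vance (both 136); then Takahashi (165).
Among Drummond, Saleh and Abara, by date of most recent title (later first): Drummond and Saleh (Mar 25, 1999) before Abara (Mar 16, 1998).
Among Drummond and Saleh, alphabetically by surname: Drummond before Saleh.
Greco and Vance both have date of most recent title Nov 28, 2012, so the next rule applies.
Among Greco and Vance, alphabetically by surname: Greco before Vance.
Full order: Lund, Drummond, Saleh, Abara, Greco, Vance, Takahashi.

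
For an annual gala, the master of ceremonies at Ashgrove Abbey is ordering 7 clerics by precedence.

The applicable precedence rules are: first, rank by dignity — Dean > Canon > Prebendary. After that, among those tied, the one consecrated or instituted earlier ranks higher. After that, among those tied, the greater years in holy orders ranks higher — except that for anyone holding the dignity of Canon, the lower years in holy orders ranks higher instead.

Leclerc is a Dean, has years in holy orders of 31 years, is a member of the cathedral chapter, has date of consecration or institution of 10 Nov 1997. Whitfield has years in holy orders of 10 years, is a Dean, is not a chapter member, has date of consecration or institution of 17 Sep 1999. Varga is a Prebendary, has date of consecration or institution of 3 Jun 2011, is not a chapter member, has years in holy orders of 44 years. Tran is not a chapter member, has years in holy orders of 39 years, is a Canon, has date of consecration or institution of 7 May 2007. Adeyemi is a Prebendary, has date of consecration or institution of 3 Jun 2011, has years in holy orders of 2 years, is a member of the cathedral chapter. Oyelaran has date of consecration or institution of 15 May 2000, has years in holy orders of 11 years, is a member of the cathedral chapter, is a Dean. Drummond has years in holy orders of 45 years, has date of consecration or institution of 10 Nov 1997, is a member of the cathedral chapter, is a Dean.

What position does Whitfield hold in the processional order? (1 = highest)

3

By dignity: Drummond, Leclerc, Whitfield and Oyelaran (Dean); then Tran (Canon); then Varga and Adeyemi (Prebendary).
Among Drummond, Leclerc, Whitfield and Oyelaran, by date of consecration or institution (earlier first): Drummond and Leclerc (10 Nov 1997) before Whitfield (17 Sep 1999) before Oyelaran (15 May 2000).
Among Drummond and Leclerc, by years in holy orders (higher first): Drummond (45 years) before Leclerc (31 years).
Varga and Adeyemi both have date of consecration or institution 3 Jun 2011, so the next rule applies.
Among Varga and Adeyemi, by years in holy orders (higher first): Varga (44 years) before Adeyemi (2 years).
Order: Drummond, Leclerc, Whitfield, Oyelaran, Tran, Varga, Adeyemi. So position 3.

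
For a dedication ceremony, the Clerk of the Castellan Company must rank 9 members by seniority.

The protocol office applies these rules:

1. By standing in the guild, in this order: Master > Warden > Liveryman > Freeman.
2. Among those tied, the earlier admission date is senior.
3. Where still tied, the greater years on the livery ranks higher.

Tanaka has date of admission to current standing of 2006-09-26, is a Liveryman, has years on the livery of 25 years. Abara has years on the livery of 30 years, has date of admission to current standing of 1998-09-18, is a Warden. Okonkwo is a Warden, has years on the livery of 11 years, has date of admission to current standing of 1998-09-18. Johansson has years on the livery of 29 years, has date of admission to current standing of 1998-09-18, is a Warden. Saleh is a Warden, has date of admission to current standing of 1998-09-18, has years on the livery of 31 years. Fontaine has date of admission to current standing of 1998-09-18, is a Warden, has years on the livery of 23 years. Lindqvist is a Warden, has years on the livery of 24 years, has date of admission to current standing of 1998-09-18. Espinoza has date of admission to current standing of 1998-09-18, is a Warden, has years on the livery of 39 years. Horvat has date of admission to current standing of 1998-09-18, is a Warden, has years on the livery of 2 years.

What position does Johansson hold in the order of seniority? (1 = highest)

4

By standing in the guild: Espinoza, Saleh, Abara, Johansson, Lindqvist, Fontaine, Okonkwo and Horvat (Warden); then Tanaka (Liveryman).
Espinoza, Saleh, Abara, Johansson, Lindqvist, Fontaine, Okonkwo and Horvat all have date of admission to current standing 1998-09-18, so the next rule applies.
Among Espinoza, Saleh, Abara, Johansson, Lindqvist, Fontaine, Okonkwo and Horvat, by years on the livery (higher first): Espinoza (39 years) before Saleh (31 years) before Abara (30 years) before Johansson (29 years) before Lindqvist (24 years) before Fontaine (23 years) before Okonkwo (11 years) before Horvat (2 years).
Order: Espinoza, Saleh, Abara, Johansson, Lindqvist, Fontaine, Okonkwo, Horvat, Tanaka. So position 4.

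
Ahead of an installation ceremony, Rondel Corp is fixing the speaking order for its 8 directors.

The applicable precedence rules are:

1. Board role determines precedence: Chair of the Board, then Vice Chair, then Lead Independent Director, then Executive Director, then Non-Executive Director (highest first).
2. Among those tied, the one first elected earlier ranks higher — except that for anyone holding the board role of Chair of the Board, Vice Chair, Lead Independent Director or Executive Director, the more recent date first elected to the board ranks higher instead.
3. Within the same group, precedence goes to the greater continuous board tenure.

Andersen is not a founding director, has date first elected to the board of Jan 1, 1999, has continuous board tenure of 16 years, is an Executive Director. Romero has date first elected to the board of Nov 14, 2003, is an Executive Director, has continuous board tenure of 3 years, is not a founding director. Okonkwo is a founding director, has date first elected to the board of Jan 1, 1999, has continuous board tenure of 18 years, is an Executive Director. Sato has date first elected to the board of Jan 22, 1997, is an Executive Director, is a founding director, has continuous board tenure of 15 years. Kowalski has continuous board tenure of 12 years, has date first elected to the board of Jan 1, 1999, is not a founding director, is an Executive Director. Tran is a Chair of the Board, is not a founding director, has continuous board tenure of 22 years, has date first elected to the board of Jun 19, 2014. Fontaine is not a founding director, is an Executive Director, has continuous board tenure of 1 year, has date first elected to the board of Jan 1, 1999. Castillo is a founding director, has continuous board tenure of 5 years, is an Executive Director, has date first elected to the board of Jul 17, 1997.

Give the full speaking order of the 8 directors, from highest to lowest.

By board role: Tran (Chair of the Board); then Romero, Okonkwo, Andersen, Kowalski, Fontaine, Castillo and Sato (Executive Director).
Among Romero, Okonkwo, Andersen, Kowalski, Fontaine, Castillo and Sato, by date first elected to the board (later first) (reversed rule for this group): Romero (Nov 14, 2003) before Okonkwo, Andersen, Kowalski and Fontaine (Jan 1, 1999) before Castillo (Jul 17, 1997) before Sato (Jan 22, 1997).
Among Okonkwo, Andersen, Kowalski and Fontaine, by continuous board tenure (higher first): Okonkwo (18 years) before Andersen (16 years) before Kowalski (12 years) before Fontaine (1 year).
Full order: Tran, Romero, Okonkwo, Andersen, Kowalski, Fontaine, Castillo, Sato.

Tran, Romero, Okonkwo, Andersen, Kowalski, Fontaine, Castillo, Sato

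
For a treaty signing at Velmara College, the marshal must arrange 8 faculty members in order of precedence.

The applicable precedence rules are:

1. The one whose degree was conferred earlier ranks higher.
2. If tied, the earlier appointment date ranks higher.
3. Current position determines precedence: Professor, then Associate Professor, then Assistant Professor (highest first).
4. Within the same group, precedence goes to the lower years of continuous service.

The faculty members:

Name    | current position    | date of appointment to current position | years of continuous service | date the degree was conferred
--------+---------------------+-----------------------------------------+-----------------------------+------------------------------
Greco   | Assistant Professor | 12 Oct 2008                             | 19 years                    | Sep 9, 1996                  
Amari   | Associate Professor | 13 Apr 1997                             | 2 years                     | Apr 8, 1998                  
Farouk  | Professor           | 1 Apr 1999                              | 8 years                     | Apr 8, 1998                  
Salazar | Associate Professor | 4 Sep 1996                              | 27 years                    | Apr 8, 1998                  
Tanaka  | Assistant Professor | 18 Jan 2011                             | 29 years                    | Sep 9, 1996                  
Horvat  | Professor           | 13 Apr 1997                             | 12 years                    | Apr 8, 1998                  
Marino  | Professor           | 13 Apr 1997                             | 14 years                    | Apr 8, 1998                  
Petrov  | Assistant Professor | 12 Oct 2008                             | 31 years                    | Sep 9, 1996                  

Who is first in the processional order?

By date the degree was conferred (earlier first): Greco, Petrov and Tanaka (each Sep 9, 1996); then Salazar, Horvat, Marino, Amari and Farouk (each Apr 8, 1998).
Among Greco, Petrov and Tanaka, by date of appointment to current position (earlier first): Greco and Petrov (12 Oct 2008) before Tanaka (18 Jan 2011).
Greco and Petrov are each Assistant Professor, so the next rule applies.
Among Greco and Petrov, by years of continuous service (lower first): Greco (19 years) before Petrov (31 years).
Among Salazar, Horvat, Marino, Amari and Farouk, by date of appointment to current position (earlier first): Salazar (4 Sep 1996) before Horvat, Marino and Amari (13 Apr 1997) before Farouk (1 Apr 1999).
Among Horvat, Marino and Amari, by current position: Horvat and Marino (Professor) before Amari (Associate Professor).
Among Horvat and Marino, by years of continuous service (lower first): Horvat (12 years) before Marino (14 years).
Order: Greco, Petrov, Tanaka, Salazar, Horvat, Marino, Amari, Farouk.

Greco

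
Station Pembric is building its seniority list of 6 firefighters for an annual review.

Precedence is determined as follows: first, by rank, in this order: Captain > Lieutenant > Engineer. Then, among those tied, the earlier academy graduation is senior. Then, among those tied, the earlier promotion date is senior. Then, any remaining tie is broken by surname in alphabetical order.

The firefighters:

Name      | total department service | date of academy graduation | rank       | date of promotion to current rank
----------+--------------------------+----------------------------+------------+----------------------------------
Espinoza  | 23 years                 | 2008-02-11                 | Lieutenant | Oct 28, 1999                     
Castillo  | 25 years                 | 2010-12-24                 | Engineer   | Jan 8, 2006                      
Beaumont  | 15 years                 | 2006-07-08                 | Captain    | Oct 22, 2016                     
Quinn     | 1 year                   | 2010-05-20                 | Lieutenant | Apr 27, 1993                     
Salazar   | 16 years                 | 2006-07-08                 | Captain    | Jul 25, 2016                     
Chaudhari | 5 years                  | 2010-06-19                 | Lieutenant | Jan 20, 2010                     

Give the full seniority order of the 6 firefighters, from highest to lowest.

Salazar, Beaumont, Espinoza, Quinn, Chaudhari, Castillo

By rank: Salazar and Beaumont (Captain); then Espinoza, Quinn and Chaudhari (Lieutenant); then Castillo (Engineer).
Salazar and Beaumont both have date of academy graduation 2006-07-08, so the next rule applies.
Among Salazar and Beaumont, by date of promotion to current rank (earlier first): Salazar (Jul 25, 2016) before Beaumont (Oct 22, 2016).
Among Espinoza, Quinn and Chaudhari, by date of academy graduation (earlier first): Espinoza (2008-02-11) before Quinn (2010-05-20) before Chaudhari (2010-06-19).
Full order: Salazar, Beaumont, Espinoza, Quinn, Chaudhari, Castillo.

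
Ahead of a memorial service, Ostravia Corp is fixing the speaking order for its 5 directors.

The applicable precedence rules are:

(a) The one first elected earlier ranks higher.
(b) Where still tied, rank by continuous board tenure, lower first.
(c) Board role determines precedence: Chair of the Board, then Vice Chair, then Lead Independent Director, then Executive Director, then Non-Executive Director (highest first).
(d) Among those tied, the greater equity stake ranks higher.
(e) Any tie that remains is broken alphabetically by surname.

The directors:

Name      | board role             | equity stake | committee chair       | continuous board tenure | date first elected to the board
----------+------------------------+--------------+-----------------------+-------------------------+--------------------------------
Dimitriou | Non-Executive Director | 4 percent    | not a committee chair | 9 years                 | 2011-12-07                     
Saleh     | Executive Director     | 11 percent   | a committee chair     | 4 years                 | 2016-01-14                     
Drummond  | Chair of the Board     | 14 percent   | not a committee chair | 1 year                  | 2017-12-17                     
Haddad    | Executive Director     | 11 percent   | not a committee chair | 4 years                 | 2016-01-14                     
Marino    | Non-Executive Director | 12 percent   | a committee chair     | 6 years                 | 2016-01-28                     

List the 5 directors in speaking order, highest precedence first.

Dimitriou, Haddad, Saleh, Marino, Drummond

By date first elected to the board (earlier first): Dimitriou (2011-12-07); then Haddad and Saleh (both 2016-01-14); then Marino (2016-01-28); then Drummond (2017-12-17).
Haddad and Saleh both have continuous board tenure 4 years, so the next rule applies.
Haddad and Saleh are each Executive Director, so the next rule applies.
Haddad and Saleh both have equity stake 11 percent, so the next rule applies.
Among Haddad and Saleh, alphabetically by surname: Haddad before Saleh.
Full order: Dimitriou, Haddad, Saleh, Marino, Drummond.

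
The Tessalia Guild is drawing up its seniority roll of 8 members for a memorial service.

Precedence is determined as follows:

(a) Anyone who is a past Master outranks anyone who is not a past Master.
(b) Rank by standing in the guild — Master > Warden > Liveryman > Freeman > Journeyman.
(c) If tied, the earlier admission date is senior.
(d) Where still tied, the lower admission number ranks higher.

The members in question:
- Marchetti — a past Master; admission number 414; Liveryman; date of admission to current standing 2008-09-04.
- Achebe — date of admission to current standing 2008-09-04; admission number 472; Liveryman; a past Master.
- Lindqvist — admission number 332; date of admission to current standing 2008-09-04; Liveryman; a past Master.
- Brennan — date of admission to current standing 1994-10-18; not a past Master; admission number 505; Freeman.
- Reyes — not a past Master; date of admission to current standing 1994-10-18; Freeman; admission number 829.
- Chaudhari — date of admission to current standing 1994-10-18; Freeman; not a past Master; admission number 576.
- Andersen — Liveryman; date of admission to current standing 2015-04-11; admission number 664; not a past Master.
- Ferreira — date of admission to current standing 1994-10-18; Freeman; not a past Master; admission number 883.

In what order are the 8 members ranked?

Lindqvist, Marchetti, Achebe, Andersen, Brennan, Chaudhari, Reyes, Ferreira

By the first rule: Lindqvist, Marchetti and Achebe (each a past Master); then Andersen, Brennan, Chaudhari, Reyes and Ferreira (each not a past Master).
Lindqvist, Marchetti and Achebe are each Liveryman, so the next rule applies.
Lindqvist, Marchetti and Achebe all have date of admission to current standing 2008-09-04, so the next rule applies.
Among Lindqvist, Marchetti and Achebe, by admission number (lower first): Lindqvist (332) before Marchetti (414) before Achebe (472).
Among Andersen, Brennan, Chaudhari, Reyes and Ferreira, by standing in the guild: Andersen (Liveryman) before Brennan, Chaudhari, Reyes and Ferreira (Freeman).
Brennan, Chaudhari, Reyes and Ferreira all have date of admission to current standing 1994-10-18, so the next rule applies.
Among Brennan, Chaudhari, Reyes and Ferreira, by admission number (lower first): Brennan (505) before Chaudhari (576) before Reyes (829) before Ferreira (883).
Full order: Lindqvist, Marchetti, Achebe, Andersen, Brennan, Chaudhari, Reyes, Ferreira.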